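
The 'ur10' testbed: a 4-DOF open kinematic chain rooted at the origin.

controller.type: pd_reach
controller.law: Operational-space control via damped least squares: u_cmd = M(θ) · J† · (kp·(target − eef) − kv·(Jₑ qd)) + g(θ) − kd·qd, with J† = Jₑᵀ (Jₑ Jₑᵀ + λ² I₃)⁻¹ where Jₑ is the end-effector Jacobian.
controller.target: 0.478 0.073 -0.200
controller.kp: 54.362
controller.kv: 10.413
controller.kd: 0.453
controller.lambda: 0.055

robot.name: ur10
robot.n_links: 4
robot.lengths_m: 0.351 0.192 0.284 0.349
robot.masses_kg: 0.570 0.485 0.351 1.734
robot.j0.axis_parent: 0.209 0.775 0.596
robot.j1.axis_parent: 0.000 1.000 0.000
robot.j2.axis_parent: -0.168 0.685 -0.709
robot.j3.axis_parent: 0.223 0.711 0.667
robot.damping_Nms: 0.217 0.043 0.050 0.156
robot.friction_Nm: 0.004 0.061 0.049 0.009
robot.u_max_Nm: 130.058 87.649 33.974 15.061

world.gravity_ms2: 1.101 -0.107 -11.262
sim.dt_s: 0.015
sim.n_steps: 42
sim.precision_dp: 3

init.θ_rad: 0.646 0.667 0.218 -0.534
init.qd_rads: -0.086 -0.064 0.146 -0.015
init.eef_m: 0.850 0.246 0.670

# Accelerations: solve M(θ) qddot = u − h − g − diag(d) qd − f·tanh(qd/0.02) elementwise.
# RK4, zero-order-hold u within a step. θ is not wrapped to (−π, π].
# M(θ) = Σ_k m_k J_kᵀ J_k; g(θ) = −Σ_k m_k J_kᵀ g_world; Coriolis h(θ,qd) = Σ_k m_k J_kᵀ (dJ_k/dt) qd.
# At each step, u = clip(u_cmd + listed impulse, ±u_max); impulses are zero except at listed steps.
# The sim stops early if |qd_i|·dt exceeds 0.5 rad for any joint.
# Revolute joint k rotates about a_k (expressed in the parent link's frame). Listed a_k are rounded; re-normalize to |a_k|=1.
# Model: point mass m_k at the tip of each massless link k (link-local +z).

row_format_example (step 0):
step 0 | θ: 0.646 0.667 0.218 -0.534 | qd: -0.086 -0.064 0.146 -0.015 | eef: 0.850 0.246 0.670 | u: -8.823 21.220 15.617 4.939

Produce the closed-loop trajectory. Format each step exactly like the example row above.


step 1 | θ: 0.621 0.688 0.229 -0.534 | qd: -3.179 2.748 1.407 -0.033 | eef: 0.847 0.245 0.666 | u: -8.598 14.751 11.663 3.703
step 2 | θ: 0.559 0.737 0.267 -0.535 | qd: -5.005 3.470 3.833 -0.077 | eef: 0.842 0.243 0.653 | u: -7.573 10.857 8.200 2.724
step 3 | θ: 0.477 0.789 0.339 -0.542 | qd: -5.827 3.452 5.886 -1.004 | eef: 0.835 0.239 0.633 | u: -5.784 8.043 5.482 2.158
step 4 | θ: 0.388 0.841 0.434 -0.568 | qd: -5.966 3.560 6.582 -2.450 | eef: 0.824 0.233 0.606 | u: -4.209 5.108 3.328 1.677
step 5 | θ: 0.301 0.897 0.530 -0.613 | qd: -5.744 3.903 6.115 -3.573 | eef: 0.812 0.224 0.575 | u: -3.590 1.594 1.264 0.993
step 6 | θ: 0.218 0.956 0.618 -0.671 | qd: -5.328 4.086 5.429 -4.078 | eef: 0.798 0.214 0.540 | u: -3.948 -2.272 -1.118 0.189
step 7 | θ: 0.142 1.017 0.695 -0.733 | qd: -4.815 4.071 4.844 -4.145 | eef: 0.784 0.202 0.502 | u: -4.865 -6.154 -3.722 -0.520
step 8 | θ: 0.074 1.077 0.764 -0.794 | qd: -4.269 3.958 4.356 -3.946 | eef: 0.770 0.189 0.462 | u: -6.013 -9.831 -6.328 -1.042
step 9 | θ: 0.014 1.135 0.827 -0.851 | qd: -3.723 3.804 3.943 -3.584 | eef: 0.755 0.176 0.421 | u: -7.224 -13.183 -8.784 -1.380
step 10 | θ: -0.038 1.190 0.883 -0.901 | qd: -3.195 3.638 3.585 -3.121 | eef: 0.740 0.162 0.379 | u: -8.415 -16.153 -10.994 -1.576
step 11 | θ: -0.082 1.244 0.934 -0.944 | qd: -2.694 3.474 3.266 -2.599 | eef: 0.725 0.149 0.337 | u: -9.541 -18.721 -12.904 -1.680
step 12 | θ: -0.119 1.295 0.981 -0.979 | qd: -2.226 3.315 2.974 -2.054 | eef: 0.710 0.137 0.296 | u: -10.579 -20.894 -14.489 -1.737
step 13 | θ: -0.149 1.343 1.023 -1.006 | qd: -1.795 3.162 2.702 -1.512 | eef: 0.696 0.125 0.254 | u: -11.517 -22.689 -15.744 -1.775
step 14 | θ: -0.173 1.389 1.062 -1.024 | qd: -1.401 3.011 2.445 -0.995 | eef: 0.681 0.113 0.214 | u: -12.346 -24.129 -16.681 -1.812
step 15 | θ: -0.191 1.433 1.097 -1.036 | qd: -1.045 2.862 2.199 -0.522 | eef: 0.666 0.103 0.176 | u: -13.063 -25.243 -17.321 -1.855
step 16 | θ: -0.204 1.475 1.128 -1.040 | qd: -0.729 2.711 1.963 -0.106 | eef: 0.651 0.094 0.138 | u: -13.664 -26.057 -17.691 -1.902
step 17 | θ: -0.213 1.514 1.156 -1.039 | qd: -0.451 2.555 1.739 0.241 | eef: 0.636 0.085 0.103 | u: -14.150 -26.600 -17.823 -1.944
step 18 | θ: -0.218 1.551 1.181 -1.034 | qd: -0.210 2.396 1.527 0.519 | eef: 0.622 0.078 0.069 | u: -14.523 -26.898 -17.749 -1.979
step 19 | θ: -0.220 1.586 1.202 -1.024 | qd: -0.005 2.234 1.328 0.730 | eef: 0.607 0.071 0.038 | u: -14.789 -26.977 -17.502 -1.999
step 20 | θ: -0.218 1.618 1.221 -1.012 | qd: 0.165 2.071 1.143 0.875 | eef: 0.594 0.066 0.009 | u: -14.951 -26.863 -17.114 -2.003
step 21 | θ: -0.215 1.648 1.237 -0.998 | qd: 0.303 1.906 0.977 0.963 | eef: 0.580 0.062 -0.018 | u: -15.020 -26.582 -16.616 -1.986
step 22 | θ: -0.209 1.675 1.251 -0.984 | qd: 0.411 1.742 0.828 1.000 | eef: 0.567 0.058 -0.043 | u: -15.004 -26.157 -16.034 -1.950
step 23 | θ: -0.202 1.700 1.262 -0.969 | qd: 0.493 1.581 0.697 0.995 | eef: 0.555 0.055 -0.066 | u: -14.914 -25.611 -15.391 -1.897
step 24 | θ: -0.195 1.722 1.272 -0.954 | qd: 0.550 1.423 0.584 0.958 | eef: 0.543 0.053 -0.086 | u: -14.758 -24.968 -14.709 -1.830
step 25 | θ: -0.186 1.743 1.280 -0.940 | qd: 0.586 1.273 0.486 0.897 | eef: 0.532 0.052 -0.104 | u: -14.548 -24.247 -14.004 -1.753
step 26 | θ: -0.177 1.761 1.287 -0.927 | qd: 0.603 1.129 0.402 0.819 | eef: 0.522 0.051 -0.121 | u: -14.293 -23.468 -13.291 -1.672
step 27 | θ: -0.168 1.776 1.292 -0.916 | qd: 0.606 0.994 0.330 0.732 | eef: 0.512 0.051 -0.136 | u: -14.002 -22.649 -12.581 -1.590
step 28 | θ: -0.159 1.790 1.297 -0.905 | qd: 0.596 0.869 0.268 0.642 | eef: 0.503 0.051 -0.148 | u: -13.685 -21.806 -11.885 -1.510
step 29 | θ: -0.150 1.803 1.300 -0.896 | qd: 0.576 0.753 0.215 0.553 | eef: 0.496 0.051 -0.160 | u: -13.350 -20.954 -11.209 -1.437
step 30 | θ: -0.142 1.813 1.303 -0.889 | qd: 0.549 0.648 0.169 0.467 | eef: 0.489 0.052 -0.170 | u: -13.002 -20.105 -10.560 -1.371
step 31 | θ: -0.134 1.822 1.306 -0.882 | qd: 0.517 0.551 0.129 0.388 | eef: 0.482 0.053 -0.178 | u: -12.650 -19.269 -9.942 -1.314
step 32 | θ: -0.126 1.830 1.307 -0.877 | qd: 0.481 0.465 0.094 0.317 | eef: 0.477 0.054 -0.185 | u: -12.298 -18.455 -9.358 -1.267
step 33 | θ: -0.119 1.836 1.308 -0.873 | qd: 0.443 0.387 0.063 0.254 | eef: 0.472 0.055 -0.192 | u: -11.951 -17.671 -8.809 -1.230
step 34 | θ: -0.113 1.841 1.309 -0.869 | qd: 0.405 0.317 0.037 0.199 | eef: 0.468 0.056 -0.197 | u: -11.612 -16.922 -8.298 -1.202
step 35 | θ: -0.107 1.845 1.310 -0.867 | qd: 0.368 0.253 0.016 0.152 | eef: 0.465 0.057 -0.201 | u: -11.285 -16.212 -7.827 -1.182
step 36 | θ: -0.102 1.849 1.310 -0.865 | qd: 0.334 0.191 0.005 0.109 | eef: 0.462 0.059 -0.205 | u: -10.970 -15.544 -7.399 -1.169
step 37 | θ: -0.097 1.851 1.310 -0.863 | qd: 0.304 0.133 -0.001 0.073 | eef: 0.460 0.060 -0.208 | u: -10.671 -14.921 -7.010 -1.162
step 38 | θ: -0.093 1.853 1.310 -0.862 | qd: 0.275 0.081 -0.005 0.044 | eef: 0.458 0.061 -0.210 | u: -10.390 -14.343 -6.655 -1.161
step 39 | θ: -0.089 1.854 1.310 -0.862 | qd: 0.249 0.037 -0.008 0.021 | eef: 0.457 0.062 -0.212 | u: -10.128 -13.810 -6.333 -1.165
step 40 | θ: -0.085 1.854 1.309 -0.862 | qd: 0.221 0.003 -0.016 0.007 | eef: 0.456 0.063 -0.213 | u: -9.887 -13.325 -6.039 -1.174
step 41 | θ: -0.082 1.854 1.309 -0.862 | qd: 0.191 -0.014 -0.035 0.001 | eef: 0.456 0.064 -0.214 | u: -9.667 -12.893 -5.771 -1.189
step 42 | θ: -0.079 1.854 1.308 -0.862 | qd: 0.161 -0.026 -0.054 -0.002 | eef: 0.456 0.065 -0.215


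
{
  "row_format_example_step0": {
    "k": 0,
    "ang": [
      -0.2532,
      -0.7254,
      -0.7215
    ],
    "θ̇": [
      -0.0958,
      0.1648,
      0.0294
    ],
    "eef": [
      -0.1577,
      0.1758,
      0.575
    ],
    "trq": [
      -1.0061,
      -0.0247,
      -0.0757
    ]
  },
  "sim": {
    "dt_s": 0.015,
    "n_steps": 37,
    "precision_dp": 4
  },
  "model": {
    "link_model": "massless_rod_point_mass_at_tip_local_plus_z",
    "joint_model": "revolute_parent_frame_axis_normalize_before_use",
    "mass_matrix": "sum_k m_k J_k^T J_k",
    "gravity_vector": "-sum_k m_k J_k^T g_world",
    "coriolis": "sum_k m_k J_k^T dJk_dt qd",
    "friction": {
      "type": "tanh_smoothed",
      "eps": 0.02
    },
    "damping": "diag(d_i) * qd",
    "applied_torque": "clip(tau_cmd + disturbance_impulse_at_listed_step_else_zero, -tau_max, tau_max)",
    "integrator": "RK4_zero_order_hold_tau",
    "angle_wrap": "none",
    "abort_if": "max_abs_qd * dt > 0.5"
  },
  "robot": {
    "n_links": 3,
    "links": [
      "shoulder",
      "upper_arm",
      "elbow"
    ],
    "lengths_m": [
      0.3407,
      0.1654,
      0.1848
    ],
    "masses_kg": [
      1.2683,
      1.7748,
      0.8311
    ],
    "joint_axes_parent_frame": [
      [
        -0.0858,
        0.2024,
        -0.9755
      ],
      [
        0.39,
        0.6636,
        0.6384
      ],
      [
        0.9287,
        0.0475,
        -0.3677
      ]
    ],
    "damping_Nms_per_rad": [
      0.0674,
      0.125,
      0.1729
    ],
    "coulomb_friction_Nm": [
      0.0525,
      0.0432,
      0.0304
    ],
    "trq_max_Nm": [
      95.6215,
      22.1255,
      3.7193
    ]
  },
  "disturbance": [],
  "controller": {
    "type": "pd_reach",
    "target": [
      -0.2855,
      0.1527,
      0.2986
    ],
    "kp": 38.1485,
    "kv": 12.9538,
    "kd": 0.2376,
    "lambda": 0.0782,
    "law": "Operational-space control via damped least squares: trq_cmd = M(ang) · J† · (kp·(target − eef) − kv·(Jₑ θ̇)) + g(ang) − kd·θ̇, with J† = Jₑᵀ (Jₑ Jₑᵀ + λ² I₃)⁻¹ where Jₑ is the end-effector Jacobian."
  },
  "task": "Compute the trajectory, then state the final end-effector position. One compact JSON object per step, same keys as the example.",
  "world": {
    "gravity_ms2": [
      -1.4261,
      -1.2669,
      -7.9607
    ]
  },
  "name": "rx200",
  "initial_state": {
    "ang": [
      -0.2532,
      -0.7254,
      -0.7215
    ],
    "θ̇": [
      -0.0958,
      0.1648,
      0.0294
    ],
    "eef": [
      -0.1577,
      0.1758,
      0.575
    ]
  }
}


{"k":1,"ang":[-0.2571,-0.7252,-0.7249],"\u03b8\u0307":[-0.4263,-0.1409,-0.4551],"eef":[-0.1586,0.1754,0.5746],"trq":[-0.4463,0.4002,0.1538]}
{"k":2,"ang":[-0.2653,-0.7293,-0.7336],"\u03b8\u0307":[-0.6657,-0.4054,-0.701],"eef":[-0.1608,0.1751,0.5727],"trq":[0.0299,0.7135,0.2811]}
{"k":3,"ang":[-0.2766,-0.737,-0.745],"\u03b8\u0307":[-0.8409,-0.6332,-0.8219],"eef":[-0.1638,0.175,0.57],"trq":[0.4294,0.9547,0.3562]}
{"k":4,"ang":[-0.2902,-0.7479,-0.7578],"\u03b8\u0307":[-0.9699,-0.8203,-0.8834],"eef":[-0.1675,0.1749,0.5666],"trq":[0.7611,1.1417,0.4046]}
{"k":5,"ang":[-0.3055,-0.7614,-0.7713],"\u03b8\u0307":[-1.0643,-0.9701,-0.9146],"eef":[-0.1717,0.1748,0.5627],"trq":[1.0355,1.2872,0.4382]}
{"k":6,"ang":[-0.322,-0.7768,-0.7852],"\u03b8\u0307":[-1.1324,-1.0887,-0.9291],"eef":[-0.1762,0.1746,0.5584],"trq":[1.2627,1.4004,0.4627]}
{"k":7,"ang":[-0.3393,-0.7938,-0.7991],"\u03b8\u0307":[-1.18,-1.1817,-0.9333],"eef":[-0.181,0.1744,0.5538],"trq":[1.4512,1.4882,0.481]}
{"k":8,"ang":[-0.3572,-0.8121,-0.8131],"\u03b8\u0307":[-1.2118,-1.254,-0.9309],"eef":[-0.1858,0.174,0.5491],"trq":[1.6081,1.5562,0.4949]}
{"k":9,"ang":[-0.3755,-0.8313,-0.827],"\u03b8\u0307":[-1.2312,-1.3097,-0.9238],"eef":[-0.1906,0.1736,0.5441],"trq":[1.7391,1.6083,0.5055]}
{"k":10,"ang":[-0.3941,-0.8513,-0.8408],"\u03b8\u0307":[-1.241,-1.352,-0.9135],"eef":[-0.1953,0.1731,0.5391],"trq":[1.8488,1.6479,0.5136]}
{"k":11,"ang":[-0.4127,-0.8718,-0.8544],"\u03b8\u0307":[-1.2435,-1.3837,-0.9006],"eef":[-0.2,0.1725,0.534],"trq":[1.9411,1.6774,0.5195]}
{"k":12,"ang":[-0.4313,-0.8927,-0.8678],"\u03b8\u0307":[-1.2401,-1.4068,-0.8859],"eef":[-0.2045,0.1719,0.5288],"trq":[2.0189,1.6988,0.5237]}
{"k":13,"ang":[-0.4499,-0.9139,-0.8809],"\u03b8\u0307":[-1.2323,-1.423,-0.8698],"eef":[-0.2089,0.1711,0.5237],"trq":[2.0848,1.7136,0.5265]}
{"k":14,"ang":[-0.4683,-0.9353,-0.8939],"\u03b8\u0307":[-1.2212,-1.4335,-0.8527],"eef":[-0.2131,0.1703,0.5185],"trq":[2.1407,1.723,0.5281]}
{"k":15,"ang":[-0.4865,-0.9569,-0.9065],"\u03b8\u0307":[-1.2075,-1.4394,-0.8347],"eef":[-0.2171,0.1695,0.5134],"trq":[2.1881,1.7279,0.5285]}
{"k":16,"ang":[-0.5045,-0.9785,-0.9189],"\u03b8\u0307":[-1.1918,-1.4416,-0.8162],"eef":[-0.2209,0.1686,0.5083],"trq":[2.2286,1.7292,0.5281]}
{"k":17,"ang":[-0.5222,-1.0001,-0.931],"\u03b8\u0307":[-1.1748,-1.4406,-0.7972],"eef":[-0.2245,0.1677,0.5033],"trq":[2.263,1.7272,0.5267]}
{"k":18,"ang":[-0.5397,-1.0217,-0.9428],"\u03b8\u0307":[-1.1568,-1.4371,-0.778],"eef":[-0.228,0.1667,0.4983],"trq":[2.2924,1.7227,0.5246]}
{"k":19,"ang":[-0.5569,-1.0432,-0.9543],"\u03b8\u0307":[-1.1381,-1.4314,-0.7587],"eef":[-0.2312,0.1658,0.4934],"trq":[2.3175,1.7158,0.5217]}
{"k":20,"ang":[-0.5738,-1.0646,-0.9656],"\u03b8\u0307":[-1.1189,-1.4239,-0.7393],"eef":[-0.2342,0.1648,0.4887],"trq":[2.3389,1.7068,0.5182]}
{"k":21,"ang":[-0.5905,-1.0859,-0.9765],"\u03b8\u0307":[-1.0995,-1.4148,-0.7199],"eef":[-0.237,0.1638,0.484],"trq":[2.3571,1.6961,0.5141]}
{"k":22,"ang":[-0.6068,-1.1071,-0.9872],"\u03b8\u0307":[-1.0799,-1.4044,-0.7007],"eef":[-0.2397,0.1627,0.4794],"trq":[2.3725,1.6839,0.5094]}
{"k":23,"ang":[-0.6229,-1.1281,-0.9975],"\u03b8\u0307":[-1.0603,-1.3929,-0.6816],"eef":[-0.2421,0.1617,0.4749],"trq":[2.3856,1.6702,0.5042]}
{"k":24,"ang":[-0.6386,-1.1489,-1.0076],"\u03b8\u0307":[-1.0408,-1.3803,-0.6627],"eef":[-0.2444,0.1607,0.4706],"trq":[2.3966,1.6553,0.4985]}
{"k":25,"ang":[-0.6541,-1.1695,-1.0174],"\u03b8\u0307":[-1.0214,-1.3668,-0.6441],"eef":[-0.2466,0.1597,0.4663],"trq":[2.4059,1.6392,0.4923]}
{"k":26,"ang":[-0.6693,-1.1899,-1.0269],"\u03b8\u0307":[-1.0022,-1.3525,-0.6257],"eef":[-0.2485,0.1586,0.4622],"trq":[2.4135,1.6221,0.4857]}
{"k":27,"ang":[-0.6842,-1.2101,-1.0362],"\u03b8\u0307":[-0.9832,-1.3375,-0.6076],"eef":[-0.2504,0.1576,0.4582],"trq":[2.4198,1.604,0.4788]}
{"k":28,"ang":[-0.6988,-1.23,-1.0452],"\u03b8\u0307":[-0.9643,-1.3219,-0.5899],"eef":[-0.2521,0.1566,0.4543],"trq":[2.425,1.5851,0.4714]}
{"k":29,"ang":[-0.7131,-1.2497,-1.0539],"\u03b8\u0307":[-0.9457,-1.3056,-0.5725],"eef":[-0.2536,0.1556,0.4505],"trq":[2.429,1.5655,0.4638]}
{"k":30,"ang":[-0.7272,-1.2692,-1.0623],"\u03b8\u0307":[-0.9274,-1.2888,-0.5554],"eef":[-0.255,0.1546,0.4468],"trq":[2.4322,1.5451,0.4558]}
{"k":31,"ang":[-0.7409,-1.2884,-1.0705],"\u03b8\u0307":[-0.9092,-1.2715,-0.5387],"eef":[-0.2563,0.1537,0.4433],"trq":[2.4346,1.5241,0.4477]}
{"k":32,"ang":[-0.7544,-1.3074,-1.0785],"\u03b8\u0307":[-0.8912,-1.2536,-0.5224],"eef":[-0.2575,0.1527,0.4399],"trq":[2.4362,1.5026,0.4392]}
{"k":33,"ang":[-0.7677,-1.3261,-1.0862],"\u03b8\u0307":[-0.8734,-1.2354,-0.5064],"eef":[-0.2586,0.1518,0.4366],"trq":[2.4373,1.4807,0.4306]}
{"k":34,"ang":[-0.7806,-1.3445,-1.0937],"\u03b8\u0307":[-0.8559,-1.2166,-0.4908],"eef":[-0.2596,0.1508,0.4334],"trq":[2.4378,1.4583,0.4218]}
{"k":35,"ang":[-0.7934,-1.3626,-1.1009],"\u03b8\u0307":[-0.8385,-1.1975,-0.4756],"eef":[-0.2605,0.1499,0.4303],"trq":[2.4379,1.4355,0.4129]}
{"k":36,"ang":[-0.8058,-1.3804,-1.108],"\u03b8\u0307":[-0.8212,-1.178,-0.4608],"eef":[-0.2613,0.149,0.4274],"trq":[2.4376,1.4125,0.4038]}
{"k":37,"ang":[-0.818,-1.3979,-1.1148],"\u03b8\u0307":[-0.8041,-1.1581,-0.4463],"eef":[-0.2621,0.1481,0.4246]}
{"summary": "final eef position (m): -0.2621 0.1481 0.4246"}


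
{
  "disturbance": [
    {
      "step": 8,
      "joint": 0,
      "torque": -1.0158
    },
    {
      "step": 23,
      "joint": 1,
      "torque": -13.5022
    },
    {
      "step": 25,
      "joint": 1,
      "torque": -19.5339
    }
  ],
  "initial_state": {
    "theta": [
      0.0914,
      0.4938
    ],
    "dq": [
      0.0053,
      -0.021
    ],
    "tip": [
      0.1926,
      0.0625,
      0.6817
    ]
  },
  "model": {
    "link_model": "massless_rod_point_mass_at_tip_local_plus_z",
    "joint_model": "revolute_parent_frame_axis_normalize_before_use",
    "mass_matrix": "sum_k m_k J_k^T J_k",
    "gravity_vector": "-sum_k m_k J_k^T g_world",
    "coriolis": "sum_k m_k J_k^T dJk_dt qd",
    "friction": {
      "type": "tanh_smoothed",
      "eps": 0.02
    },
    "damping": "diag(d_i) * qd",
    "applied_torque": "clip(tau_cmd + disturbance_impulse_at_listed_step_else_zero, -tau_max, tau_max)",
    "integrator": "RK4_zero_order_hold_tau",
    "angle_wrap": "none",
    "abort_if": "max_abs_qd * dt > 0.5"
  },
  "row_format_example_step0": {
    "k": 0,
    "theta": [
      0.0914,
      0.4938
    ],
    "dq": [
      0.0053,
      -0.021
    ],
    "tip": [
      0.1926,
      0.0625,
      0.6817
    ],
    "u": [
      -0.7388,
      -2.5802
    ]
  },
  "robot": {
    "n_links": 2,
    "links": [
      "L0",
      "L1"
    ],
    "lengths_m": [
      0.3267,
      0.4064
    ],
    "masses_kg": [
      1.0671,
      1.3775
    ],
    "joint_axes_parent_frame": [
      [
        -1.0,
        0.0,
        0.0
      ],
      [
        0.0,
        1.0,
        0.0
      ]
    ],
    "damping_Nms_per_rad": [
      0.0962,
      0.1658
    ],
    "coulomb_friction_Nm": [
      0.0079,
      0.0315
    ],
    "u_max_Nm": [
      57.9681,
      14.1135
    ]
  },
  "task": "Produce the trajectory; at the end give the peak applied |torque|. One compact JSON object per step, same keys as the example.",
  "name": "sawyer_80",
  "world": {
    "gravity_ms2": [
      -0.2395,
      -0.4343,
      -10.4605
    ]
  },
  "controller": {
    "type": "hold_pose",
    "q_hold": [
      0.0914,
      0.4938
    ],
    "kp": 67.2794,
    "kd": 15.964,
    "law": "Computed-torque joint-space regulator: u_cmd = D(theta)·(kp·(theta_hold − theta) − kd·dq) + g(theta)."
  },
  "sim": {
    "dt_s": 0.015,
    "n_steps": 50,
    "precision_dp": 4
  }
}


{"k":1,"theta":[0.0915,0.4935],"dq":[0.004,-0.0144],"tip":[0.1925,0.0625,0.6817],"u":[-0.7276,-2.5988]}
{"k":2,"theta":[0.0915,0.4934],"dq":[0.0029,-0.0095],"tip":[0.1925,0.0626,0.6818],"u":[-0.7182,-2.613]}
{"k":3,"theta":[0.0916,0.4932],"dq":[0.0021,-0.0059],"tip":[0.1924,0.0626,0.6818],"u":[-0.7104,-2.6235]}
{"k":4,"theta":[0.0916,0.4932],"dq":[0.0014,-0.0034],"tip":[0.1924,0.0626,0.6818],"u":[-0.7039,-2.6311]}
{"k":5,"theta":[0.0916,0.4931],"dq":[0.0009,-0.0017],"tip":[0.1924,0.0626,0.6818],"u":[-0.6985,-2.6366]}
{"k":6,"theta":[0.0916,0.4931],"dq":[0.0005,-0.0005],"tip":[0.1924,0.0626,0.6818],"u":[-0.694,-2.6406]}
{"k":7,"theta":[0.0916,0.4931],"dq":[0.0001,0.0003],"tip":[0.1924,0.0626,0.6818],"u":[-0.6903,-2.6436]}
{"k":8,"theta":[0.0916,0.4931],"dq":[-0.0001,0.0009],"tip":[0.1924,0.0626,0.6818],"u":[-1.7031,-2.6457]}
{"k":9,"theta":[0.0915,0.4931],"dq":[-0.0203,0.0012],"tip":[0.1924,0.0625,0.6818],"u":[-0.4327,-2.6474]}
{"k":10,"theta":[0.0912,0.4932],"dq":[-0.0154,0.0014],"tip":[0.1924,0.0624,0.6818],"u":[-0.4749,-2.6486]}
{"k":11,"theta":[0.091,0.4932],"dq":[-0.0114,0.0016],"tip":[0.1924,0.0622,0.6818],"u":[-0.5102,-2.6496]}
{"k":12,"theta":[0.0908,0.4932],"dq":[-0.0082,0.0016],"tip":[0.1924,0.0621,0.6818],"u":[-0.5396,-2.6503]}
{"k":13,"theta":[0.0907,0.4932],"dq":[-0.0056,0.0017],"tip":[0.1924,0.062,0.6818],"u":[-0.564,-2.6509]}
{"k":14,"theta":[0.0907,0.4933],"dq":[-0.0036,0.0016],"tip":[0.1924,0.062,0.6818],"u":[-0.5843,-2.6514]}
{"k":15,"theta":[0.0906,0.4933],"dq":[-0.002,0.0016],"tip":[0.1924,0.062,0.6818],"u":[-0.6012,-2.6518]}
{"k":16,"theta":[0.0906,0.4933],"dq":[-0.0007,0.0016],"tip":[0.1924,0.062,0.6818],"u":[-0.6151,-2.6521]}
{"k":17,"theta":[0.0906,0.4933],"dq":[0.0002,0.0015],"tip":[0.1925,0.062,0.6818],"u":[-0.6266,-2.6524]}
{"k":18,"theta":[0.0906,0.4934],"dq":[0.001,0.0015],"tip":[0.1925,0.062,0.6818],"u":[-0.6361,-2.6527]}
{"k":19,"theta":[0.0906,0.4934],"dq":[0.0015,0.0014],"tip":[0.1925,0.062,0.6818],"u":[-0.6439,-2.6529]}
{"k":20,"theta":[0.0907,0.4934],"dq":[0.0019,0.0013],"tip":[0.1925,0.062,0.6818],"u":[-0.6503,-2.6531]}
{"k":21,"theta":[0.0907,0.4934],"dq":[0.0022,0.0013],"tip":[0.1925,0.062,0.6818],"u":[-0.6555,-2.6533]}
{"k":22,"theta":[0.0907,0.4934],"dq":[0.0024,0.0012],"tip":[0.1925,0.062,0.6818],"u":[-0.6598,-2.6535]}
{"k":23,"theta":[0.0908,0.4935],"dq":[0.0024,0.0012],"tip":[0.1925,0.0621,0.6818],"u":[-0.6633,-14.1135]}
{"k":24,"theta":[0.0908,0.4878],"dq":[0.0025,-0.7492],"tip":[0.1905,0.0622,0.6829],"u":[-0.6668,0.187]}
{"k":25,"theta":[0.0908,0.478],"dq":[0.0025,-0.5563],"tip":[0.187,0.0624,0.6847],"u":[-0.6705,-14.1135]}
{"k":26,"theta":[0.0909,0.4641],"dq":[0.0024,-1.307],"tip":[0.1819,0.0626,0.6873],"u":[-0.6742,2.7017]}
{"k":27,"theta":[0.0909,0.4471],"dq":[0.0024,-0.9527],"tip":[0.1757,0.0629,0.6903],"u":[-0.6779,1.7643]}
{"k":28,"theta":[0.0909,0.435],"dq":[0.0023,-0.6688],"tip":[0.1713,0.0631,0.6924],"u":[-0.6806,0.9842]}
{"k":29,"theta":[0.091,0.4267],"dq":[0.0022,-0.4427],"tip":[0.1682,0.0633,0.6938],"u":[-0.6826,0.3354]}
{"k":30,"theta":[0.091,0.4214],"dq":[0.0021,-0.264],"tip":[0.1662,0.0634,0.6947],"u":[-0.684,-0.204]}
{"k":31,"theta":[0.091,0.4184],"dq":[0.0019,-0.1241],"tip":[0.1651,0.0635,0.6951],"u":[-0.6849,-0.6521]}
{"k":32,"theta":[0.0911,0.4174],"dq":[0.0018,-0.0158],"tip":[0.1647,0.0635,0.6953],"u":[-0.6854,-1.0236]}
{"k":33,"theta":[0.0911,0.4178],"dq":[0.0017,0.0635],"tip":[0.1649,0.0635,0.6953],"u":[-0.6856,-1.3194]}
{"k":34,"theta":[0.0911,0.4192],"dq":[0.0016,0.1222],"tip":[0.1654,0.0635,0.695],"u":[-0.6856,-1.5612]}
{"k":35,"theta":[0.0911,0.4213],"dq":[0.0015,0.165],"tip":[0.1662,0.0635,0.6947],"u":[-0.6855,-1.7612]}
{"k":36,"theta":[0.0912,0.424],"dq":[0.0014,0.1951],"tip":[0.1672,0.0635,0.6942],"u":[-0.6852,-1.9263]}
{"k":37,"theta":[0.0912,0.4271],"dq":[0.0013,0.215],"tip":[0.1683,0.0634,0.6937],"u":[-0.6849,-2.0624]}
{"k":38,"theta":[0.0912,0.4304],"dq":[0.0012,0.2269],"tip":[0.1696,0.0634,0.6931],"u":[-0.6844,-2.1743]}
{"k":39,"theta":[0.0912,0.4338],"dq":[0.0011,0.2326],"tip":[0.1708,0.0634,0.6926],"u":[-0.684,-2.2661]}
{"k":40,"theta":[0.0912,0.4373],"dq":[0.001,0.2334],"tip":[0.1721,0.0633,0.692],"u":[-0.6835,-2.3412]}
{"k":41,"theta":[0.0913,0.4408],"dq":[0.0009,0.2305],"tip":[0.1734,0.0633,0.6914],"u":[-0.683,-2.4025]}
{"k":42,"theta":[0.0913,0.4442],"dq":[0.0008,0.2248],"tip":[0.1747,0.0632,0.6908],"u":[-0.6824,-2.4524]}
{"k":43,"theta":[0.0913,0.4475],"dq":[0.0008,0.2171],"tip":[0.1759,0.0632,0.6902],"u":[-0.6819,-2.4928]}
{"k":44,"theta":[0.0913,0.4507],"dq":[0.0007,0.208],"tip":[0.177,0.0631,0.6896],"u":[-0.6814,-2.5253]}
{"k":45,"theta":[0.0913,0.4538],"dq":[0.0006,0.1979],"tip":[0.1781,0.0631,0.6891],"u":[-0.681,-2.5515]}
{"k":46,"theta":[0.0913,0.4567],"dq":[0.0006,0.1872],"tip":[0.1792,0.063,0.6886],"u":[-0.6805,-2.5723]}
{"k":47,"theta":[0.0913,0.4594],"dq":[0.0005,0.1763],"tip":[0.1802,0.063,0.6881],"u":[-0.6801,-2.5888]}
{"k":48,"theta":[0.0913,0.4619],"dq":[0.0005,0.1653],"tip":[0.1811,0.063,0.6876],"u":[-0.6797,-2.6017]}
{"k":49,"theta":[0.0913,0.4643],"dq":[0.0004,0.1545],"tip":[0.182,0.0629,0.6872],"u":[-0.6793,-2.6118]}
{"k":50,"theta":[0.0913,0.4666],"dq":[0.0004,0.1439],"tip":[0.1828,0.0629,0.6868]}
{"summary": "max |u| (N\u00b7m): 14.1135"}


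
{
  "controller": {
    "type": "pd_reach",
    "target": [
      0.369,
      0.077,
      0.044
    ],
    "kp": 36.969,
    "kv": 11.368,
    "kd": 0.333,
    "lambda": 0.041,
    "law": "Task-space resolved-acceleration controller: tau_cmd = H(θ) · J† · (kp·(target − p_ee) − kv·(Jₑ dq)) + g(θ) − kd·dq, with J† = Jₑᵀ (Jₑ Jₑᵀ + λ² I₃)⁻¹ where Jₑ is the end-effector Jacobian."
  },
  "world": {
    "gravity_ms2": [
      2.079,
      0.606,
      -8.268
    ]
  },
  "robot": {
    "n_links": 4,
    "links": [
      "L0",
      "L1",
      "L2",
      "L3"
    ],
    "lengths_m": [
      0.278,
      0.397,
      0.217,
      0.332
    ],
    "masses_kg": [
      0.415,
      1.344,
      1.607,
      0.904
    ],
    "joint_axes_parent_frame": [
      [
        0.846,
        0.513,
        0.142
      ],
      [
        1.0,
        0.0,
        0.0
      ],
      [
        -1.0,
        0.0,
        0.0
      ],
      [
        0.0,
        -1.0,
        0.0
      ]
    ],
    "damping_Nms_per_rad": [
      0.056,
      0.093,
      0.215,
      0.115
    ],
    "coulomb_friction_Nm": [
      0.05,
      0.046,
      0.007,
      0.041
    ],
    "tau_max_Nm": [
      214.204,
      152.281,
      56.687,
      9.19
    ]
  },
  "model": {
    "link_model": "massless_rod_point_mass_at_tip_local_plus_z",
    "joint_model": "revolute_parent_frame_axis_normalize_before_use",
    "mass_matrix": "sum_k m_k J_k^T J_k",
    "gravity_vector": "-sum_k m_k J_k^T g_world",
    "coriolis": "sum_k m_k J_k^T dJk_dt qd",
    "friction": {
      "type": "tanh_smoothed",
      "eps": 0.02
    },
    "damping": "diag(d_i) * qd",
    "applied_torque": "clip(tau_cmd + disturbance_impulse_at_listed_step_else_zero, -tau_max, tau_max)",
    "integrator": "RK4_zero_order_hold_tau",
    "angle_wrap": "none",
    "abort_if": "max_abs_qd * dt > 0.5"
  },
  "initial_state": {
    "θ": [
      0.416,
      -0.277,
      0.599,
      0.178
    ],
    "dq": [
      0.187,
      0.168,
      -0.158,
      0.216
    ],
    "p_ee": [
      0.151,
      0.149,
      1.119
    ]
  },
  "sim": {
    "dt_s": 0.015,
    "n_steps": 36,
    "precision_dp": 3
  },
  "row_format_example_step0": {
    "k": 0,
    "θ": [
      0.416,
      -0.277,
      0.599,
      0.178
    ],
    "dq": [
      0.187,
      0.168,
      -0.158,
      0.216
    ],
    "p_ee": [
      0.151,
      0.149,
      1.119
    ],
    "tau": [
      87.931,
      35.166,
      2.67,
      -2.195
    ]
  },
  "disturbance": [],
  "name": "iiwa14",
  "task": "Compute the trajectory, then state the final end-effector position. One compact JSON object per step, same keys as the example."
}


{"k":1,"\u03b8":[0.429,-0.277,0.614,0.189],"dq":[1.488,-0.12,2.088,1.221],"p_ee":[0.153,0.143,1.116],"tau":[69.641,28.629,1.308,-1.942]}
{"k":2,"\u03b8":[0.459,-0.281,0.657,0.212],"dq":[2.532,-0.436,3.661,1.813],"p_ee":[0.157,0.138,1.105],"tau":[49.81,20.641,1.048,-1.556]}
{"k":3,"\u03b8":[0.503,-0.29,0.72,0.241],"dq":[3.329,-0.766,4.639,1.977],"p_ee":[0.163,0.131,1.087],"tau":[31.264,12.821,1.239,-1.105]}
{"k":4,"\u03b8":[0.557,-0.303,0.793,0.269],"dq":[3.911,-1.084,5.16,1.791],"p_ee":[0.171,0.124,1.064],"tau":[15.652,6.142,1.473,-0.648]}
{"k":5,"\u03b8":[0.619,-0.322,0.872,0.293],"dq":[4.319,-1.368,5.357,1.369],"p_ee":[0.18,0.116,1.037],"tau":[3.392,0.901,1.564,-0.226]}
{"k":6,"\u03b8":[0.685,-0.344,0.953,0.309],"dq":[4.593,-1.599,5.342,0.817],"p_ee":[0.191,0.107,1.007],"tau":[-5.811,-2.997,1.469,0.149]}
{"k":7,"\u03b8":[0.756,-0.369,1.032,0.317],"dq":[4.76,-1.767,5.196,0.218],"p_ee":[0.202,0.098,0.975],"tau":[-12.518,-5.8,1.204,0.476]}
{"k":8,"\u03b8":[0.828,-0.397,1.108,0.316],"dq":[4.844,-1.869,4.976,-0.36],"p_ee":[0.214,0.089,0.942],"tau":[-17.308,-7.785,0.814,0.745]}
{"k":9,"\u03b8":[0.9,-0.425,1.181,0.307],"dq":[4.856,-1.902,4.723,-0.89],"p_ee":[0.226,0.08,0.908],"tau":[-20.686,-9.178,0.336,0.978]}
{"k":10,"\u03b8":[0.973,-0.453,1.249,0.29],"dq":[4.807,-1.867,4.467,-1.353],"p_ee":[0.237,0.071,0.873],"tau":[-23.049,-10.163,-0.193,1.183]}
{"k":11,"\u03b8":[1.044,-0.481,1.314,0.266],"dq":[4.704,-1.771,4.222,-1.736],"p_ee":[0.248,0.063,0.839],"tau":[-24.693,-10.876,-0.742,1.361]}
{"k":12,"\u03b8":[1.114,-0.506,1.376,0.238],"dq":[4.556,-1.627,3.999,-2.035],"p_ee":[0.258,0.056,0.804],"tau":[-25.831,-11.412,-1.289,1.515]}
{"k":13,"\u03b8":[1.181,-0.529,1.434,0.206],"dq":[4.372,-1.445,3.798,-2.251],"p_ee":[0.268,0.049,0.77],"tau":[-26.609,-11.831,-1.816,1.646]}
{"k":14,"\u03b8":[1.245,-0.55,1.49,0.171],"dq":[4.161,-1.24,3.619,-2.392],"p_ee":[0.276,0.043,0.737],"tau":[-27.125,-12.169,-2.31,1.755]}
{"k":15,"\u03b8":[1.306,-0.567,1.543,0.135],"dq":[3.93,-1.025,3.46,-2.467],"p_ee":[0.284,0.037,0.704],"tau":[-27.441,-12.445,-2.762,1.845]}
{"k":16,"\u03b8":[1.363,-0.58,1.594,0.097],"dq":[3.688,-0.81,3.314,-2.49],"p_ee":[0.291,0.032,0.672],"tau":[-27.601,-12.664,-3.168,1.92]}
{"k":17,"\u03b8":[1.416,-0.591,1.642,0.06],"dq":[3.443,-0.605,3.179,-2.47],"p_ee":[0.298,0.027,0.641],"tau":[-27.631,-12.831,-3.525,1.98]}
{"k":18,"\u03b8":[1.466,-0.599,1.689,0.023],"dq":[3.2,-0.415,3.05,-2.42],"p_ee":[0.304,0.022,0.612],"tau":[-27.554,-12.946,-3.834,2.03]}
{"k":19,"\u03b8":[1.512,-0.604,1.734,-0.012],"dq":[2.963,-0.245,2.925,-2.349],"p_ee":[0.309,0.019,0.583],"tau":[-27.385,-13.01,-4.096,2.072]}
{"k":20,"\u03b8":[1.555,-0.606,1.776,-0.047],"dq":[2.737,-0.097,2.803,-2.265],"p_ee":[0.314,0.015,0.555],"tau":[-27.14,-13.023,-4.316,2.107]}
{"k":21,"\u03b8":[1.595,-0.607,1.818,-0.08],"dq":[2.525,0.026,2.68,-2.174],"p_ee":[0.318,0.012,0.529],"tau":[-26.827,-12.987,-4.496,2.137]}
{"k":22,"\u03b8":[1.631,-0.606,1.857,-0.112],"dq":[2.333,0.117,2.553,-2.081],"p_ee":[0.322,0.01,0.504],"tau":[-26.441,-12.89,-4.638,2.163]}
{"k":23,"\u03b8":[1.665,-0.604,1.894,-0.143],"dq":[2.156,0.188,2.429,-1.989],"p_ee":[0.325,0.008,0.48],"tau":[-26.017,-12.76,-4.751,2.185]}
{"k":24,"\u03b8":[1.696,-0.6,1.93,-0.172],"dq":[1.992,0.242,2.307,-1.9],"p_ee":[0.328,0.006,0.457],"tau":[-25.568,-12.601,-4.84,2.204]}
{"k":25,"\u03b8":[1.725,-0.596,1.963,-0.2],"dq":[1.841,0.28,2.189,-1.815],"p_ee":[0.331,0.005,0.435],"tau":[-25.101,-12.42,-4.908,2.221]}
{"k":26,"\u03b8":[1.751,-0.592,1.995,-0.226],"dq":[1.703,0.305,2.075,-1.735],"p_ee":[0.334,0.005,0.415],"tau":[-24.624,-12.221,-4.958,2.235]}
{"k":27,"\u03b8":[1.776,-0.587,2.026,-0.252],"dq":[1.577,0.318,1.965,-1.659],"p_ee":[0.336,0.004,0.395],"tau":[-24.145,-12.011,-4.995,2.246]}
{"k":28,"\u03b8":[1.799,-0.583,2.054,-0.276],"dq":[1.462,0.321,1.858,-1.587],"p_ee":[0.338,0.004,0.377],"tau":[-23.667,-11.793,-5.019,2.254]}
{"k":29,"\u03b8":[1.82,-0.578,2.081,-0.299],"dq":[1.357,0.316,1.757,-1.52],"p_ee":[0.34,0.004,0.359],"tau":[-23.195,-11.571,-5.034,2.261]}
{"k":30,"\u03b8":[1.839,-0.573,2.107,-0.322],"dq":[1.262,0.305,1.659,-1.456],"p_ee":[0.341,0.005,0.342],"tau":[-22.733,-11.348,-5.04,2.264]}
{"k":31,"\u03b8":[1.858,-0.569,2.131,-0.343],"dq":[1.174,0.288,1.567,-1.396],"p_ee":[0.343,0.006,0.326],"tau":[-22.282,-11.127,-5.04,2.266]}
{"k":32,"\u03b8":[1.875,-0.565,2.154,-0.364],"dq":[1.094,0.267,1.479,-1.339],"p_ee":[0.344,0.007,0.311],"tau":[-21.846,-10.91,-5.035,2.265]}
{"k":33,"\u03b8":[1.891,-0.561,2.175,-0.383],"dq":[1.021,0.244,1.395,-1.285],"p_ee":[0.345,0.008,0.297],"tau":[-21.426,-10.699,-5.025,2.263]}
{"k":34,"\u03b8":[1.905,-0.557,2.196,-0.402],"dq":[0.954,0.218,1.315,-1.233],"p_ee":[0.346,0.009,0.284],"tau":[-21.022,-10.495,-5.012,2.258]}
{"k":35,"\u03b8":[1.919,-0.554,2.215,-0.42],"dq":[0.892,0.192,1.24,-1.184],"p_ee":[0.347,0.01,0.271],"tau":[-20.634,-10.298,-4.996,2.252]}
{"k":36,"\u03b8":[1.932,-0.552,2.233,-0.438],"dq":[0.835,0.165,1.169,-1.137],"p_ee":[0.348,0.012,0.259]}
{"summary": "final p_ee position (m): 0.348 0.012 0.259"}


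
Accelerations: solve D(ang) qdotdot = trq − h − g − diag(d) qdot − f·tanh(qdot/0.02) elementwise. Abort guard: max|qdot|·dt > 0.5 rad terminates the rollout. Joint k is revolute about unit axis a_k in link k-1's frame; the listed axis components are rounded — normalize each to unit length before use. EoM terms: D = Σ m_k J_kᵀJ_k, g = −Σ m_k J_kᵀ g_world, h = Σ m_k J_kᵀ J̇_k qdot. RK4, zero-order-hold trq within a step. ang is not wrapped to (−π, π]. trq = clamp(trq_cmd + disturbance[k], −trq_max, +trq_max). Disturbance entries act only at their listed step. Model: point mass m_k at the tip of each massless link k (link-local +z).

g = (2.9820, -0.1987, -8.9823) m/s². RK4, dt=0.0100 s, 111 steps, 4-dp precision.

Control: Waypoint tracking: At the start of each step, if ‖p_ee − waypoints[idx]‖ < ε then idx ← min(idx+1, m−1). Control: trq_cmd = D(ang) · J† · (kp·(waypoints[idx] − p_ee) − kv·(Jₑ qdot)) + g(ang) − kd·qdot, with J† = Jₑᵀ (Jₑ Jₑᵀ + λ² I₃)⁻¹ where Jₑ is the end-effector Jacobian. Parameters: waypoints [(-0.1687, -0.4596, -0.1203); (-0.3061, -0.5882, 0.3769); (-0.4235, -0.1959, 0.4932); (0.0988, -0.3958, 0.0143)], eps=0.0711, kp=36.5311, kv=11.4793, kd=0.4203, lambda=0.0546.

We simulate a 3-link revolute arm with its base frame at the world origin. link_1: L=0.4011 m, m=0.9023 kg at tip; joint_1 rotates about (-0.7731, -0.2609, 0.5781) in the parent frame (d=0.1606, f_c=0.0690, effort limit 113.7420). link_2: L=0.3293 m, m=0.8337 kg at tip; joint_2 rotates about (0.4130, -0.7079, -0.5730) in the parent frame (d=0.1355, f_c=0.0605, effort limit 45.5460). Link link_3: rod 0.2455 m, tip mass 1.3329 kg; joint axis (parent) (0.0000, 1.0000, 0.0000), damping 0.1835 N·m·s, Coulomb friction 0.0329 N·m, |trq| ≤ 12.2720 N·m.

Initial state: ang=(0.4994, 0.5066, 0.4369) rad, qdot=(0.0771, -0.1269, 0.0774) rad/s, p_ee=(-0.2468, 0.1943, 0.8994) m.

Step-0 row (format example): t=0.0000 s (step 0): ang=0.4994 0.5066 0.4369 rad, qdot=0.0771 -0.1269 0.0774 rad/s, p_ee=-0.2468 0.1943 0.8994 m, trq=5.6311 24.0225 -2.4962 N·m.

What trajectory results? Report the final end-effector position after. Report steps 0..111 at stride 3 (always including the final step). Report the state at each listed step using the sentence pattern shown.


t=0.0300 s (step 3): ang=0.5199 0.5651 0.5457 rad, qdot=1.1145 3.4537 5.8683 rad/s, p_ee=-0.2483 0.1881 0.8905 m, trq=3.2797 15.6614 -3.0939 N·m.
t=0.0600 s (step 6): ang=0.5588 0.6906 0.7411 rad, qdot=1.4056 4.7268 6.8101 rad/s, p_ee=-0.2577 0.1701 0.8676 m, trq=-1.1558 9.1368 -1.5506 N·m.
t=0.0900 s (step 9): ang=0.6007 0.8411 0.9420 rad, qdot=1.3488 5.2483 6.4953 rad/s, p_ee=-0.2730 0.1446 0.8341 m, trq=-4.1378 4.4150 -0.4168 N·m.
t=0.1200 s (step 12): ang=0.6376 1.0028 1.1274 rad, qdot=1.0850 5.5184 5.8444 rad/s, p_ee=-0.2903 0.1140 0.7930 m, trq=-5.4427 0.9751 0.1034 N·m.
t=0.1500 s (step 15): ang=0.6642 1.1711 1.2914 rad, qdot=0.6642 5.6960 5.0803 rad/s, p_ee=-0.3071 0.0799 0.7466 m, trq=-5.7221 -1.6670 0.2451 N·m.
t=0.1800 s (step 18): ang=0.6760 1.3440 1.4316 rad, qdot=0.0984 5.8244 4.2608 rad/s, p_ee=-0.3220 0.0439 0.6963 m, trq=-5.5617 -3.8057 0.2378 N·m.
t=0.2100 s (step 21): ang=0.6687 1.5199 1.5467 rad, qdot=-0.6049 5.8966 3.4127 rad/s, p_ee=-0.3343 0.0079 0.6435 m, trq=-5.4451 -5.6036 0.2367 N·m.
t=0.2400 s (step 24): ang=0.6382 1.6967 1.6362 rad, qdot=-1.4551 5.8797 2.5580 rad/s, p_ee=-0.3441 -0.0261 0.5890 m, trq=-5.6920 -7.1550 0.3296 N·m.
t=0.2700 s (step 27): ang=0.5800 1.8712 1.7004 rad, qdot=-2.4497 5.7310 1.7347 rad/s, p_ee=-0.3518 -0.0554 0.5338 m, trq=-6.6736 -8.5209 0.5484 N·m.
t=0.3000 s (step 30): ang=0.4894 2.0390 1.7411 rad, qdot=-3.6163 5.4272 0.9928 rad/s, p_ee=-0.3575 -0.0774 0.4797 m, trq=-8.8656 -9.7415 0.8889 N·m.
t=0.3300 s (step 33): ang=0.3595 2.1956 1.7613 rad, qdot=-5.1104 5.0035 0.3759 rad/s, p_ee=-0.3613 -0.0899 0.4292 m, trq=-12.9515 -10.8326 1.3357 N·m.
t=0.3600 s (step 36): ang=0.1757 2.3391 1.7649 rad, qdot=-7.2713 4.5646 -0.1157 rad/s, p_ee=-0.3619 -0.0923 0.3853 m, trq=-19.0994 -11.7085 1.8892 N·m.
t=0.3900 s (step 39): ang=-0.0845 2.4704 1.7552 rad, qdot=-10.0505 4.1986 -0.5129 rad/s, p_ee=-0.3570 -0.0846 0.3519 m, trq=-15.7310 -11.6444 2.5439 N·m.
t=0.4200 s (step 42): ang=-0.3949 2.5882 1.7413 rad, qdot=-9.6879 3.5683 -0.2016 rad/s, p_ee=-0.3424 -0.0691 0.3335 m, trq=18.7668 -10.9210 2.8228 N·m.
t=0.4500 s (step 45): ang=-0.6147 2.6795 1.7570 rad, qdot=-4.8108 2.4959 1.3439 rad/s, p_ee=-0.3196 -0.0572 0.3262 m, trq=25.7441 -10.3821 2.0481 N·m.
t=0.4800 s (step 48): ang=-0.6909 2.7385 1.8211 rad, qdot=-0.4767 1.4518 2.8633 rad/s, p_ee=-0.2972 -0.0565 0.3193 m, trq=20.8871 -8.5978 0.6839 N·m.
t=0.5100 s (step 51): ang=-0.6567 2.7674 1.9217 rad, qdot=2.5461 0.4796 3.7172 rad/s, p_ee=-0.2782 -0.0637 0.3124 m, trq=11.7981 -6.6047 -0.4537 N·m.
t=0.5400 s (step 54): ang=-0.5646 2.7699 2.0322 rad, qdot=2.9905 -0.2194 3.4366 rad/s, p_ee=-0.2613 -0.0731 0.3101 m, trq=-13.6390 -3.8404 -0.9475 N·m.
t=0.5700 s (step 57): ang=-0.5216 2.7640 2.1149 rad, qdot=-0.5246 -0.0330 2.0038 rad/s, p_ee=-0.2467 -0.0818 0.3120 m, trq=-26.4703 -1.9520 -0.7172 N·m.
t=0.6000 s (step 60): ang=-0.6030 2.7735 2.1546 rad, qdot=-4.7993 0.6998 0.7402 rad/s, p_ee=-0.2349 -0.0928 0.3113 m, trq=-22.6681 -1.9054 -0.1869 N·m.
t=0.6300 s (step 63): ang=-0.7982 2.8057 2.1665 rad, qdot=-8.0246 1.4273 0.1553 rad/s, p_ee=-0.2244 -0.1076 0.3050 m, trq=-15.6443 -2.6990 0.1287 N·m.
t=0.6600 s (step 66): ang=-1.0706 2.8574 2.1694 rad, qdot=-9.9328 2.0001 0.0965 rad/s, p_ee=-0.2131 -0.1250 0.2929 m, trq=-7.8974 -3.7862 0.0236 N·m.
t=0.6900 s (step 69): ang=-1.3803 2.9243 2.1752 rad, qdot=-10.5283 2.4454 0.3114 rad/s, p_ee=-0.2003 -0.1444 0.2753 m, trq=-0.4780 -4.9050 -0.4589 N·m.
t=0.7200 s (step 72): ang=-1.6911 3.0031 2.1886 rad, qdot=-10.0643 2.8011 0.5686 rad/s, p_ee=-0.1872 -0.1646 0.2516 m, trq=4.7995 -5.8290 -1.1273 N·m.
t=0.7500 s (step 75): ang=-1.9779 3.0915 2.2080 rad, qdot=-9.0047 3.0836 0.6970 rad/s, p_ee=-0.1753 -0.1835 0.2222 m, trq=7.5458 -6.5169 -1.7489 N·m.
t=0.7800 s (step 78): ang=-2.2292 3.1872 2.2284 rad, qdot=-7.7353 3.2797 0.6375 rad/s, p_ee=-0.1654 -0.1993 0.1889 m, trq=8.7706 -7.1066 -2.1650 N·m.
t=0.8100 s (step 81): ang=-2.4419 3.2871 2.2447 rad, qdot=-6.4559 3.3568 0.4331 rad/s, p_ee=-0.1574 -0.2109 0.1540 m, trq=9.2942 -7.6705 -2.3222 N·m.
t=0.8400 s (step 84): ang=-2.6174 3.3871 2.2538 rad, qdot=-5.2615 3.2920 0.1645 rad/s, p_ee=-0.1508 -0.2186 0.1196 m, trq=9.3808 -8.1446 -2.2422 N·m.
t=0.8700 s (step 87): ang=-2.7590 3.4832 2.2547 rad, qdot=-4.2065 3.0928 -0.0925 rad/s, p_ee=-0.1452 -0.2232 0.0874 m, trq=9.0818 -8.4308 -1.9978 N·m.
t=0.9000 s (step 90): ang=-2.8715 3.5716 2.2487 rad, qdot=-3.3194 2.7929 -0.3051 rad/s, p_ee=-0.1402 -0.2256 0.0581 m, trq=8.4671 -8.4867 -1.6597 N·m.
t=0.9300 s (step 93): ang=-2.9600 3.6501 2.2368 rad, qdot=-2.6147 2.4311 -0.4847 rad/s, p_ee=-0.1357 -0.2267 0.0321 m, trq=7.5046 -8.3054 -1.2702 N·m.
t=0.9600 s (step 96): ang=-3.0303 3.7173 2.2198 rad, qdot=-2.0977 2.0434 -0.6464 rad/s, p_ee=-0.1316 -0.2272 0.0097 m, trq=6.1764 -7.9245 -0.8735 N·m.
t=0.9900 s (step 99): ang=-3.0879 3.7727 2.1979 rad, qdot=-1.7772 1.6497 -0.8224 rad/s, p_ee=-0.1277 -0.2274 -0.0094 m, trq=4.4488 -7.3940 -0.4897 N·m.
t=1.0200 s (step 102): ang=-3.1391 3.8162 2.1699 rad, qdot=-1.6713 1.2493 -1.0540 rad/s, p_ee=-0.1242 -0.2277 -0.0257 m, trq=2.2976 -6.7681 -0.1215 N·m.
t=1.0500 s (step 105): ang=-3.1907 3.8474 2.1337 rad, qdot=-1.8023 0.8252 -1.3820 rad/s, p_ee=-0.1210 -0.2283 -0.0397 m, trq=-0.1151 -6.1446 0.2357 N·m.
t=1.0800 s (step 108): ang=-3.2497 3.8653 2.0859 rad, qdot=-2.1585 0.3637 -1.8146 rad/s, p_ee=-0.1186 -0.2293 -0.0522 m, trq=-2.0204 -5.7637 0.5776 N·m.
t=1.1100 s (step 111): ang=-3.3213 3.8691 2.0246 rad, qdot=-2.6078 -0.0952 -2.2612 rad/s, p_ee=-0.1176 -0.2312 -0.0641 m.
final p_ee position (m): -0.1176 -0.2312 -0.0641


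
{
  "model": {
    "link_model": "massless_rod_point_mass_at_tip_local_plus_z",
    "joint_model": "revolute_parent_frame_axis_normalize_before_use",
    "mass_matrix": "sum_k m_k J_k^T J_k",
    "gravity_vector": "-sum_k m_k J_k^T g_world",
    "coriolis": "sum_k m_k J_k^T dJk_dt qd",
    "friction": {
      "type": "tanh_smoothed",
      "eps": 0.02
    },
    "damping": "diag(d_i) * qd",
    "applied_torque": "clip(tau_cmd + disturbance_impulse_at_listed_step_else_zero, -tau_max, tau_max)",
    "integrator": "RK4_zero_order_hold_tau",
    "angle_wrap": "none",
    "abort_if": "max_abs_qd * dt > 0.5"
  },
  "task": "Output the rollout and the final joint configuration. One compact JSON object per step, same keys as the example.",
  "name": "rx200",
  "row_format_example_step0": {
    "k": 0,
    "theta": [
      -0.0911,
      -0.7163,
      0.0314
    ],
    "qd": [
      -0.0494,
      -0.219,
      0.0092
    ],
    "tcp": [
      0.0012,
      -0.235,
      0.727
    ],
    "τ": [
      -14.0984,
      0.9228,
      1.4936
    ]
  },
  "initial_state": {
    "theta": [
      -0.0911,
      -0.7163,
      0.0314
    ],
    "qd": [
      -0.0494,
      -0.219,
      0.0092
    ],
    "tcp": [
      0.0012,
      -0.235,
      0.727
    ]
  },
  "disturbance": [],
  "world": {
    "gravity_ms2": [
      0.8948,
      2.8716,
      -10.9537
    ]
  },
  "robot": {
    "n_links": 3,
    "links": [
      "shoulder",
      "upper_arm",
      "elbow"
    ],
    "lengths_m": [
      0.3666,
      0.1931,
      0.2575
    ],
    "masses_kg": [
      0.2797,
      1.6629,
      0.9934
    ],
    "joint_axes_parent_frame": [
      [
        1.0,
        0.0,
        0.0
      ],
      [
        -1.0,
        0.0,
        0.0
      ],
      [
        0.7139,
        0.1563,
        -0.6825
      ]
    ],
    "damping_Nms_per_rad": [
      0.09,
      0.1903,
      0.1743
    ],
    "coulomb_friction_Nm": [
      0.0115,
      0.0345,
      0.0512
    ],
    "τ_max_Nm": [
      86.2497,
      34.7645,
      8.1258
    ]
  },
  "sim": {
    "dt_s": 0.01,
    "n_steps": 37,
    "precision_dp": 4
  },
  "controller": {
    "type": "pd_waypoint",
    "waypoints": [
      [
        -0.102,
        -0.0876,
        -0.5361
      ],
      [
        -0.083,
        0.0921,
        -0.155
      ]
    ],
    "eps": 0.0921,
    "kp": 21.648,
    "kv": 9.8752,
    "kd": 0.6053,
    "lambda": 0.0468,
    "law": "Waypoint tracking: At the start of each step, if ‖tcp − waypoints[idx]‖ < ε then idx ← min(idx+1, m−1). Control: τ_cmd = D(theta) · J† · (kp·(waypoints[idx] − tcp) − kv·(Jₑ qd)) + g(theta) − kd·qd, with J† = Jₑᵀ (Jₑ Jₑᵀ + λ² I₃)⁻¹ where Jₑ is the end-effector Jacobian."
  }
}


{"k":1,"theta":[-0.0956,-0.7257,0.0329],"qd":[-0.8498,-1.6393,0.3156],"tcp":[0.0013,-0.2353,0.7254],"\u03c4":[-12.0239,1.8585,1.1047]}
{"k":2,"theta":[-0.107,-0.7465,0.0391],"qd":[-1.4212,-2.4954,0.9296],"tcp":[0.0015,-0.2355,0.7217],"\u03c4":[-10.057,2.2924,0.5861]}
{"k":3,"theta":[-0.1234,-0.7746,0.0505],"qd":[-1.8514,-3.1196,1.3603],"tcp":[0.0019,-0.2353,0.7164],"\u03c4":[-8.0875,2.4667,0.2375]}
{"k":4,"theta":[-0.1435,-0.8081,0.0656],"qd":[-2.1682,-3.5573,1.6668],"tcp":[0.0024,-0.2348,0.7098],"\u03c4":[-6.2119,2.4856,-0.0021]}
{"k":5,"theta":[-0.1664,-0.8452,0.0833],"qd":[-2.3985,-3.8601,1.8725],"tcp":[0.0029,-0.2339,0.7022],"\u03c4":[-4.4818,2.4281,-0.163]}
{"k":6,"theta":[-0.1912,-0.8849,0.1026],"qd":[-2.5629,-4.0649,2.003],"tcp":[0.0035,-0.2326,0.6937],"\u03c4":[-2.9251,2.3455,-0.2721]}
{"k":7,"theta":[-0.2174,-0.9262,0.123],"qd":[-2.6774,-4.1988,2.0796],"tcp":[0.004,-0.2308,0.6844],"\u03c4":[-1.5498,2.2692,-0.3492]}
{"k":8,"theta":[-0.2446,-0.9686,0.144],"qd":[-2.7539,-4.2811,2.1187],"tcp":[0.0045,-0.2288,0.6745],"\u03c4":[-0.351,2.2171,-0.4085]}
{"k":9,"theta":[-0.2723,-1.0116,0.1653],"qd":[-2.8014,-4.3257,2.1323],"tcp":[0.0049,-0.2264,0.664],"\u03c4":[0.6842,2.1979,-0.4593]}
{"k":10,"theta":[-0.3005,-1.0549,0.1866],"qd":[-2.8267,-4.3428,2.1287],"tcp":[0.0053,-0.2237,0.6531],"\u03c4":[1.5721,2.2147,-0.5074]}
{"k":11,"theta":[-0.3288,-1.0983,0.2078],"qd":[-2.8346,-4.3395,2.1138],"tcp":[0.0056,-0.2208,0.6417],"\u03c4":[2.3303,2.2667,-0.5561]}
{"k":12,"theta":[-0.3571,-1.1416,0.2289],"qd":[-2.8288,-4.3211,2.0915],"tcp":[0.0059,-0.2177,0.6299],"\u03c4":[2.9759,2.3515,-0.6072]}
{"k":13,"theta":[-0.3853,-1.1847,0.2497],"qd":[-2.8122,-4.2914,2.0644],"tcp":[0.0061,-0.2145,0.6177],"\u03c4":[3.5246,2.4653,-0.6613]}
{"k":14,"theta":[-0.4132,-1.2274,0.2702],"qd":[-2.7868,-4.2534,2.0341],"tcp":[0.0062,-0.2112,0.6053],"\u03c4":[3.9904,2.604,-0.7185]}
{"k":15,"theta":[-0.4409,-1.2697,0.2904],"qd":[-2.7543,-4.2092,2.0019],"tcp":[0.0063,-0.2078,0.5925],"\u03c4":[4.3855,2.7634,-0.7784]}
{"k":16,"theta":[-0.4683,-1.3115,0.3102],"qd":[-2.7158,-4.1603,1.9683],"tcp":[0.0063,-0.2043,0.5796],"\u03c4":[4.7198,2.9397,-0.8404]}
{"k":17,"theta":[-0.4952,-1.3528,0.3298],"qd":[-2.6722,-4.1082,1.9337],"tcp":[0.0063,-0.2009,0.5664],"\u03c4":[5.002,3.1293,-0.9038]}
{"k":18,"theta":[-0.5217,-1.3936,0.3489],"qd":[-2.6244,-4.0538,1.8985],"tcp":[0.0062,-0.1974,0.553],"\u03c4":[5.2389,3.3292,-0.9681]}
{"k":19,"theta":[-0.5477,-1.4338,0.3678],"qd":[-2.5728,-3.9978,1.8627],"tcp":[0.0061,-0.194,0.5395],"\u03c4":[5.4364,3.5366,-1.0325]}
{"k":20,"theta":[-0.5731,-1.4735,0.3862],"qd":[-2.5179,-3.9409,1.8264],"tcp":[0.0059,-0.1906,0.5258],"\u03c4":[5.599,3.7493,-1.0965]}
{"k":21,"theta":[-0.598,-1.5126,0.4043],"qd":[-2.46,-3.8837,1.7898],"tcp":[0.0057,-0.1873,0.5121],"\u03c4":[5.7307,3.9655,-1.1597]}
{"k":22,"theta":[-0.6223,-1.5511,0.422],"qd":[-2.3994,-3.8264,1.7528],"tcp":[0.0055,-0.1841,0.4982],"\u03c4":[5.8348,4.1837,-1.2217]}
{"k":23,"theta":[-0.646,-1.5891,0.4394],"qd":[-2.3363,-3.7695,1.7156],"tcp":[0.0052,-0.1809,0.4843],"\u03c4":[5.9142,4.4028,-1.2822]}
{"k":24,"theta":[-0.669,-1.6265,0.4564],"qd":[-2.2707,-3.7131,1.6781],"tcp":[0.0049,-0.1779,0.4703],"\u03c4":[5.9715,4.6217,-1.3408]}
{"k":25,"theta":[-0.6914,-1.6633,0.473],"qd":[-2.2029,-3.6574,1.6405],"tcp":[0.0046,-0.1749,0.4562],"\u03c4":[6.009,4.8398,-1.3974]}
{"k":26,"theta":[-0.713,-1.6996,0.4892],"qd":[-2.1328,-3.6025,1.6027],"tcp":[0.0042,-0.172,0.4422],"\u03c4":[6.0289,5.0564,-1.4518]}
{"k":27,"theta":[-0.734,-1.7353,0.5051],"qd":[-2.0605,-3.5486,1.5649],"tcp":[0.0038,-0.1693,0.4281],"\u03c4":[6.0332,5.271,-1.5039]}
{"k":28,"theta":[-0.7542,-1.7706,0.5206],"qd":[-1.986,-3.4956,1.5269],"tcp":[0.0034,-0.1666,0.414],"\u03c4":[6.0238,5.4834,-1.5536]}
{"k":29,"theta":[-0.7737,-1.8052,0.5357],"qd":[-1.9091,-3.4436,1.4889],"tcp":[0.003,-0.1641,0.3999],"\u03c4":[6.0024,5.6933,-1.6008]}
{"k":30,"theta":[-0.7924,-1.8394,0.5504],"qd":[-1.8299,-3.3926,1.4509],"tcp":[0.0025,-0.1617,0.3859],"\u03c4":[5.9708,5.9003,-1.6454]}
{"k":31,"theta":[-0.8103,-1.8731,0.5647],"qd":[-1.7481,-3.3424,1.4128],"tcp":[0.0021,-0.1594,0.3718],"\u03c4":[5.9305,6.1044,-1.6875]}
{"k":32,"theta":[-0.8274,-1.9062,0.5787],"qd":[-1.6637,-3.2932,1.3747],"tcp":[0.0016,-0.1572,0.3578],"\u03c4":[5.883,6.3054,-1.7268]}
{"k":33,"theta":[-0.8436,-1.9389,0.5922],"qd":[-1.5765,-3.2447,1.3366],"tcp":[0.0011,-0.1551,0.3439],"\u03c4":[5.8298,6.5034,-1.7636]}
{"k":34,"theta":[-0.8589,-1.9711,0.6054],"qd":[-1.4863,-3.197,1.2983],"tcp":[0.0006,-0.153,0.3299],"\u03c4":[5.7722,6.6982,-1.7976]}
{"k":35,"theta":[-0.8733,-2.0028,0.6183],"qd":[-1.3928,-3.1499,1.2599],"tcp":[0.0001,-0.1511,0.3161],"\u03c4":[5.7114,6.89,-1.829]}
{"k":36,"theta":[-0.8867,-2.0341,0.6307],"qd":[-1.2957,-3.1033,1.2214],"tcp":[-0.0004,-0.1493,0.3023],"\u03c4":[5.6486,7.0787,-1.8576]}
{"k":37,"theta":[-0.8992,-2.0649,0.6427],"qd":[-1.1949,-3.0571,1.1827],"tcp":[-0.0009,-0.1475,0.2886]}
{"summary": "final theta (rad): -0.8992 -2.0649 0.6427"}
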